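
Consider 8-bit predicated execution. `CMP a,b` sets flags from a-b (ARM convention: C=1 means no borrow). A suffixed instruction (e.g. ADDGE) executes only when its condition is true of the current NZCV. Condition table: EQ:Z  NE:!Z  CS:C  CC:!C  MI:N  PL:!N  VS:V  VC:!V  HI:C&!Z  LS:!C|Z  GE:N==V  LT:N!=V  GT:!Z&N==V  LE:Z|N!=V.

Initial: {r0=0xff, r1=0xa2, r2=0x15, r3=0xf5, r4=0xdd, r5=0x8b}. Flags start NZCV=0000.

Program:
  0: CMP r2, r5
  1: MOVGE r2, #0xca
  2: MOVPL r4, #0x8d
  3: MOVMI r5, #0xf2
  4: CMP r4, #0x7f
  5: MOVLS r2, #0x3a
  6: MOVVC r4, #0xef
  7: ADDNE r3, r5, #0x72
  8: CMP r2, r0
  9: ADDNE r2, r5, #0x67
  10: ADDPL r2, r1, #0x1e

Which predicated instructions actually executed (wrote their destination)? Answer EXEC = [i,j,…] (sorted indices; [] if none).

EXEC = [1,3,7,9]

[0] flags=1001 → (cmp)
[1] flags=1001 GE?T → r2=0xca
[2] flags=1001 PL?F → skip
[3] flags=1001 MI?T → r5=0xf2
[4] flags=0011 → (cmp)
[5] flags=0011 LS?F → skip
[6] flags=0011 VC?F → skip
[7] flags=0011 NE?T → r3=0x64
[8] flags=1000 → (cmp)
[9] flags=1000 NE?T → r2=0x59
[10] flags=1000 PL?F → skip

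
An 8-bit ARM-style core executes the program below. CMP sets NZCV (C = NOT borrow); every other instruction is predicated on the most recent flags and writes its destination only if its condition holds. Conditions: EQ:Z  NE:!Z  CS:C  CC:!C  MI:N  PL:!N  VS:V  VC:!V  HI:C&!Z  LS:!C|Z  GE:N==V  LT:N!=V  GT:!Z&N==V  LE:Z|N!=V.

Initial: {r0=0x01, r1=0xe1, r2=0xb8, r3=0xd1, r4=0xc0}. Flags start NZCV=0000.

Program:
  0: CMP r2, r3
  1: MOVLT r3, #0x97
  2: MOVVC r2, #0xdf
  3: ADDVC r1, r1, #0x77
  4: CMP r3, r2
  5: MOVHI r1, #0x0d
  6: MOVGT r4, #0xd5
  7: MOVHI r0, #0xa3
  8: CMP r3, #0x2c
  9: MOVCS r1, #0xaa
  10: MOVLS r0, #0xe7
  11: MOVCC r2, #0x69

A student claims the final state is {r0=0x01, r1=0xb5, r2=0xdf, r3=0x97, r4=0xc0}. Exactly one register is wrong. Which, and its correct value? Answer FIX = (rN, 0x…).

0: ✓ CMP  NZCV=1000
1: ✓ MOVLT  r3←0x97
2: ✓ MOVVC  r2←0xdf
3: ✓ ADDVC  r1←0x58
4: ✓ CMP  NZCV=1000
5: · MOVHI
6: · MOVGT
7: · MOVHI
8: ✓ CMP  NZCV=0011
9: ✓ MOVCS  r1←0xaa
10: · MOVLS
11: · MOVCC

FIX = (r1, 0xaa)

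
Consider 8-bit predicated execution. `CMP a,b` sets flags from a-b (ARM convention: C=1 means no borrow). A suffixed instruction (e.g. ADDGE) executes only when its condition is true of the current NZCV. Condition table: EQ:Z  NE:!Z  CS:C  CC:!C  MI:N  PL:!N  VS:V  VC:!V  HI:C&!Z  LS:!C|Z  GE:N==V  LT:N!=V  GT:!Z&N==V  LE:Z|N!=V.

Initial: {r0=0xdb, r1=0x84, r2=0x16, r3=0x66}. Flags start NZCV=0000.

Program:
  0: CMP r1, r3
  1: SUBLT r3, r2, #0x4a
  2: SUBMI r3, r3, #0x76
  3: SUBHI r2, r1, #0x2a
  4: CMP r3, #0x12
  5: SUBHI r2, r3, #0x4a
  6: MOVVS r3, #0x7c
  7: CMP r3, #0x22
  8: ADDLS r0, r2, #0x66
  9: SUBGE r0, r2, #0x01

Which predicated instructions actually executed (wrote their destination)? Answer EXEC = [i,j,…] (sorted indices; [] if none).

EXEC = [1,3,5]

0: ✓ CMP  NZCV=0011
1: ✓ SUBLT  r3←0xcc
2: · SUBMI
3: ✓ SUBHI  r2←0x5a
4: ✓ CMP  NZCV=1010
5: ✓ SUBHI  r2←0x82
6: · MOVVS
7: ✓ CMP  NZCV=1010
8: · ADDLS
9: · SUBGE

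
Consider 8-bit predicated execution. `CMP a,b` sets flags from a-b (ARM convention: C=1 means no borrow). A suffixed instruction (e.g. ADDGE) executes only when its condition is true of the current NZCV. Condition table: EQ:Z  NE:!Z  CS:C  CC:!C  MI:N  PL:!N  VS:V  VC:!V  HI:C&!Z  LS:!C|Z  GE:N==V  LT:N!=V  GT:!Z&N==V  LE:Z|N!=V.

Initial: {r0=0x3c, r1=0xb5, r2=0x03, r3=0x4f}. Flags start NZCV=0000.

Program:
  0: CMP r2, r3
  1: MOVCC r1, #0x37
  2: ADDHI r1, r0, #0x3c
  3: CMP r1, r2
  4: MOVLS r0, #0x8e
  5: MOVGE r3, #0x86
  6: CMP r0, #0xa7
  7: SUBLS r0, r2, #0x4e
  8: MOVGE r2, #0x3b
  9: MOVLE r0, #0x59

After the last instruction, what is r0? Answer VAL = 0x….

VAL = 0xb5

[0] flags=1000 → (cmp)
[1] flags=1000 CC?T → r1=0x37
[2] flags=1000 HI?F → skip
[3] flags=0010 → (cmp)
[4] flags=0010 LS?F → skip
[5] flags=0010 GE?T → r3=0x86
[6] flags=1001 → (cmp)
[7] flags=1001 LS?T → r0=0xb5
[8] flags=1001 GE?T → r2=0x3b
[9] flags=1001 LE?F → skip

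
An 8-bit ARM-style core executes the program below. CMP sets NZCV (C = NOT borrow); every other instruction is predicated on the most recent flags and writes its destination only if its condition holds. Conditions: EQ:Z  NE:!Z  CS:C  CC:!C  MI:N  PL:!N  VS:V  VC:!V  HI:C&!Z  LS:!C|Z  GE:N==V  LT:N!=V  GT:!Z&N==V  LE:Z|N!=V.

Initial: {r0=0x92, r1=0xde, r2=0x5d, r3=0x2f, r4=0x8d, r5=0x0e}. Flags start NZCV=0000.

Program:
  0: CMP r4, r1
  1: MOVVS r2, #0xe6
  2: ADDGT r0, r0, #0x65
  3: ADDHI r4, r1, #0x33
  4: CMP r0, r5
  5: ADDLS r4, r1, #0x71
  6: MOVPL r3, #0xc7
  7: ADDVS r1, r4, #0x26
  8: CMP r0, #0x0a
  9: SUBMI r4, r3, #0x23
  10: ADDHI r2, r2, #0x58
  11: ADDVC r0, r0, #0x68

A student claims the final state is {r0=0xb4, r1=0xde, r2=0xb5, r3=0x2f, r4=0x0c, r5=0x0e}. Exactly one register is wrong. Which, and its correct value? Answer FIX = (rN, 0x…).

[0] flags=1000 → (cmp)
[1] flags=1000 VS?F → skip
[2] flags=1000 GT?F → skip
[3] flags=1000 HI?F → skip
[4] flags=1010 → (cmp)
[5] flags=1010 LS?F → skip
[6] flags=1010 PL?F → skip
[7] flags=1010 VS?F → skip
[8] flags=1010 → (cmp)
[9] flags=1010 MI?T → r4=0x0c
[10] flags=1010 HI?T → r2=0xb5
[11] flags=1010 VC?T → r0=0xfa

FIX = (r0, 0xfa)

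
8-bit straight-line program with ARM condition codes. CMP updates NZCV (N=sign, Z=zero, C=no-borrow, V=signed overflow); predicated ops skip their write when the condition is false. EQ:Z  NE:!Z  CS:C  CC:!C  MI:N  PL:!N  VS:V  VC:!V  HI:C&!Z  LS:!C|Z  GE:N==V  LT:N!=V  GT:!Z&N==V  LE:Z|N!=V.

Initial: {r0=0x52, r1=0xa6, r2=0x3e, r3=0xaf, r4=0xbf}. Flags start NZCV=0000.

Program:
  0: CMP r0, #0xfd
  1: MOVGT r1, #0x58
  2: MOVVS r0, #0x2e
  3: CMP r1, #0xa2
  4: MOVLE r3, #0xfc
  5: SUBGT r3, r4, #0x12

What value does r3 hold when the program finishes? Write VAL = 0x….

[0] flags=0000 → (cmp)
[1] flags=0000 GT?T → r1=0x58
[2] flags=0000 VS?F → skip
[3] flags=1001 → (cmp)
[4] flags=1001 LE?F → skip
[5] flags=1001 GT?T → r3=0xad

VAL = 0xad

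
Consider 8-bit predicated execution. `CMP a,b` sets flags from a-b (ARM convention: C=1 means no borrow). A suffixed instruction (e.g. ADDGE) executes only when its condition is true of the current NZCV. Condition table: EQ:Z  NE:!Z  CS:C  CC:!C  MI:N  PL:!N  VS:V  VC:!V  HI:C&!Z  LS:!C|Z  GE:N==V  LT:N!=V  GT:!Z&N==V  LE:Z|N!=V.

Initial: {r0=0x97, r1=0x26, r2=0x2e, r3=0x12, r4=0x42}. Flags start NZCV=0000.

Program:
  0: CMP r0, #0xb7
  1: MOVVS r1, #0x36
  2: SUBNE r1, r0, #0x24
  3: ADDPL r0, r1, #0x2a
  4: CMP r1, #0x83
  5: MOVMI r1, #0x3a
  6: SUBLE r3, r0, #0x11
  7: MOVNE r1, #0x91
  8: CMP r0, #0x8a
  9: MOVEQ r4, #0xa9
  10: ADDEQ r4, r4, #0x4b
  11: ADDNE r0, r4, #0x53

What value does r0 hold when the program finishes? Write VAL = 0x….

VAL = 0x95

[0] flags=1000 → (cmp)
[1] flags=1000 VS?F → skip
[2] flags=1000 NE?T → r1=0x73
[3] flags=1000 PL?F → skip
[4] flags=1001 → (cmp)
[5] flags=1001 MI?T → r1=0x3a
[6] flags=1001 LE?F → skip
[7] flags=1001 NE?T → r1=0x91
[8] flags=0010 → (cmp)
[9] flags=0010 EQ?F → skip
[10] flags=0010 EQ?F → skip
[11] flags=0010 NE?T → r0=0x95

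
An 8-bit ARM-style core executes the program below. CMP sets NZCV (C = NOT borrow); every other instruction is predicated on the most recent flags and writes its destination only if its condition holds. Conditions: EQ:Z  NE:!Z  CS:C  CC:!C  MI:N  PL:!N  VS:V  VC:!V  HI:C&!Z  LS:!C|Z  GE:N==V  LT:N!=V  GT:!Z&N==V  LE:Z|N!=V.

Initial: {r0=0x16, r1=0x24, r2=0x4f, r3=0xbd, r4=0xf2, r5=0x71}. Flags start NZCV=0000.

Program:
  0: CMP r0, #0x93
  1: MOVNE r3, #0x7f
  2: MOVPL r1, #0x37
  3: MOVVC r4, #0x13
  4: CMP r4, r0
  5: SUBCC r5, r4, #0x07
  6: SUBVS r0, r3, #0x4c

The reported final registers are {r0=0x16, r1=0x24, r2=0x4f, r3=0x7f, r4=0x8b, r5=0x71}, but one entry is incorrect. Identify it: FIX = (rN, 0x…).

[0] flags=1001 → (cmp)
[1] flags=1001 NE?T → r3=0x7f
[2] flags=1001 PL?F → skip
[3] flags=1001 VC?F → skip
[4] flags=1010 → (cmp)
[5] flags=1010 CC?F → skip
[6] flags=1010 VS?F → skip

FIX = (r4, 0xf2)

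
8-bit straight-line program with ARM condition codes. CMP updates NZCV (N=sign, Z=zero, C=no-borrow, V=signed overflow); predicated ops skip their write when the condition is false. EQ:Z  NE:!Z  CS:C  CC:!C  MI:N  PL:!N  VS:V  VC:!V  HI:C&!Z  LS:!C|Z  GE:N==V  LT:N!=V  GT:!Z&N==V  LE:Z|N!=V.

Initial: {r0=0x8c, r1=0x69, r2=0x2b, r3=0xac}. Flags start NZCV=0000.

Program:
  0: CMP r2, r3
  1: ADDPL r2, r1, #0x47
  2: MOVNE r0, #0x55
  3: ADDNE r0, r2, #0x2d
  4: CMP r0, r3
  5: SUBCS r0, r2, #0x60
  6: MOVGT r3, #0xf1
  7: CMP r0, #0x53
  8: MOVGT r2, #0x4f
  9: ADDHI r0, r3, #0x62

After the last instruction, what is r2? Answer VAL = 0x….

0: ✓ CMP  NZCV=0000
1: ✓ ADDPL  r2←0xb0
2: ✓ MOVNE  r0←0x55
3: ✓ ADDNE  r0←0xdd
4: ✓ CMP  NZCV=0010
5: ✓ SUBCS  r0←0x50
6: ✓ MOVGT  r3←0xf1
7: ✓ CMP  NZCV=1000
8: · MOVGT
9: · ADDHI

VAL = 0xb0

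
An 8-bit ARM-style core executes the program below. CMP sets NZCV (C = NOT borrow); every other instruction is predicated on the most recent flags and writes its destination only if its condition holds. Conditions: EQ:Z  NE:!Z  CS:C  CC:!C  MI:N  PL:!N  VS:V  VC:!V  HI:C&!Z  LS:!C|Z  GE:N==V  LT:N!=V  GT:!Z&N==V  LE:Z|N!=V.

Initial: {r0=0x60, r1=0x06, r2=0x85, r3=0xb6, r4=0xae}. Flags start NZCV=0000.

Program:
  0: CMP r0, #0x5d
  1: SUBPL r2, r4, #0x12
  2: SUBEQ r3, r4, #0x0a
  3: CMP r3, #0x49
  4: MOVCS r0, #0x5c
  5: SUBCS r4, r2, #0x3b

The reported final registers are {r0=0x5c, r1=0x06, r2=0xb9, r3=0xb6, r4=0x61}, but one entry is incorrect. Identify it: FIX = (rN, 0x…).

FIX = (r2, 0x9c)

[0] flags=0010 → (cmp)
[1] flags=0010 PL?T → r2=0x9c
[2] flags=0010 EQ?F → skip
[3] flags=0011 → (cmp)
[4] flags=0011 CS?T → r0=0x5c
[5] flags=0011 CS?T → r4=0x61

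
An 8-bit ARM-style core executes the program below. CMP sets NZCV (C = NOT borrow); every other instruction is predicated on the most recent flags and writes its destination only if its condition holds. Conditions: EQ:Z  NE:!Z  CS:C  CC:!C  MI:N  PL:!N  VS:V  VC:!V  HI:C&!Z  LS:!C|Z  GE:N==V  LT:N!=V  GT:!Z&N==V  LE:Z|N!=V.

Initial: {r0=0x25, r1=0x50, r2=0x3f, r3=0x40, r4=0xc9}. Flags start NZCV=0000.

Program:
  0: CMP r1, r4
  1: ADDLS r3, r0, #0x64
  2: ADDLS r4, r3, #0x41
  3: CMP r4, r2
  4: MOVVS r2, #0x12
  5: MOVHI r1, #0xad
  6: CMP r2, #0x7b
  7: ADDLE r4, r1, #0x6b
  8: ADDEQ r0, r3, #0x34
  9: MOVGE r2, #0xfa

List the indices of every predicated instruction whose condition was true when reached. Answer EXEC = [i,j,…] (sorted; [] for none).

EXEC = [1,2,5,7]

0: ✓ CMP  NZCV=1001
1: ✓ ADDLS  r3←0x89
2: ✓ ADDLS  r4←0xca
3: ✓ CMP  NZCV=1010
4: · MOVVS
5: ✓ MOVHI  r1←0xad
6: ✓ CMP  NZCV=1000
7: ✓ ADDLE  r4←0x18
8: · ADDEQ
9: · MOVGE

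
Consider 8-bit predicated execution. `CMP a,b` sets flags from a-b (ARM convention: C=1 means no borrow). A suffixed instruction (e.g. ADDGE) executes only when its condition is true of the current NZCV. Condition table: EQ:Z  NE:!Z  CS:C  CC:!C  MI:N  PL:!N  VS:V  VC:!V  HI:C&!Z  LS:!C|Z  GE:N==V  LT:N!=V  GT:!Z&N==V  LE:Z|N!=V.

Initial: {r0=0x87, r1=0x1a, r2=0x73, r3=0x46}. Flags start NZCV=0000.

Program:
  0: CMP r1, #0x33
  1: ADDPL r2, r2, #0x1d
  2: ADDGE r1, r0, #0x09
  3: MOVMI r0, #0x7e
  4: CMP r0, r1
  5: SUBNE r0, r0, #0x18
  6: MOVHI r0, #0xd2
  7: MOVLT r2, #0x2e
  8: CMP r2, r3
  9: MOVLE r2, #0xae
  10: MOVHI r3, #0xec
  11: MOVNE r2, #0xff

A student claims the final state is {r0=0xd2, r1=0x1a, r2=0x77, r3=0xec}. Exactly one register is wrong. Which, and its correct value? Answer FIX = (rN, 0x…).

[0] flags=1000 → (cmp)
[1] flags=1000 PL?F → skip
[2] flags=1000 GE?F → skip
[3] flags=1000 MI?T → r0=0x7e
[4] flags=0010 → (cmp)
[5] flags=0010 NE?T → r0=0x66
[6] flags=0010 HI?T → r0=0xd2
[7] flags=0010 LT?F → skip
[8] flags=0010 → (cmp)
[9] flags=0010 LE?F → skip
[10] flags=0010 HI?T → r3=0xec
[11] flags=0010 NE?T → r2=0xff

FIX = (r2, 0xff)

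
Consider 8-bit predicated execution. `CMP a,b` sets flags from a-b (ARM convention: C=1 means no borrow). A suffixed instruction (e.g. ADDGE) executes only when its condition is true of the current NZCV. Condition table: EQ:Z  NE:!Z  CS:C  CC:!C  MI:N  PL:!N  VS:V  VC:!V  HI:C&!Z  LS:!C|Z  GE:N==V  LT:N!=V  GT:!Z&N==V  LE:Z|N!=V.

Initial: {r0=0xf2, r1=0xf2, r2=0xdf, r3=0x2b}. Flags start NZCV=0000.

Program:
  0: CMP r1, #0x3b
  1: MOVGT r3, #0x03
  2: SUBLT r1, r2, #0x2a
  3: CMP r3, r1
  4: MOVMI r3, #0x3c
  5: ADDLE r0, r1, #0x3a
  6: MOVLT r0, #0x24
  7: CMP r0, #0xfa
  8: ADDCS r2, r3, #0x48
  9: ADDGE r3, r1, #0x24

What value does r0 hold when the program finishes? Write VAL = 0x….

0: ✓ CMP  NZCV=1010
1: · MOVGT
2: ✓ SUBLT  r1←0xb5
3: ✓ CMP  NZCV=0000
4: · MOVMI
5: · ADDLE
6: · MOVLT
7: ✓ CMP  NZCV=1000
8: · ADDCS
9: · ADDGE

VAL = 0xf2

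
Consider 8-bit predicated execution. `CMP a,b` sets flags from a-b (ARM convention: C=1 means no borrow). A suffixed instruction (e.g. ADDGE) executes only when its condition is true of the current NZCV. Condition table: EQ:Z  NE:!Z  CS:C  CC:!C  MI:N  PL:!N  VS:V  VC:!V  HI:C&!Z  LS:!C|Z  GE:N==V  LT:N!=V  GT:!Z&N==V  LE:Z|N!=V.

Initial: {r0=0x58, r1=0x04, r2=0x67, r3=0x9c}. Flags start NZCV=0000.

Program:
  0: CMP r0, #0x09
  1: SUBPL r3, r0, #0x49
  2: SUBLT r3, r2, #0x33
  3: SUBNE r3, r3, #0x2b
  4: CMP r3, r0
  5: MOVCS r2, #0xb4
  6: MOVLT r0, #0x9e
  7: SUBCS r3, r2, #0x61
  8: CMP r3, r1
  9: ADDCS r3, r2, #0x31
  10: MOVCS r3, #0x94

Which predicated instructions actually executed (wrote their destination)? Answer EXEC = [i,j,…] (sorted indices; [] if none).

0: ✓ CMP  NZCV=0010
1: ✓ SUBPL  r3←0x0f
2: · SUBLT
3: ✓ SUBNE  r3←0xe4
4: ✓ CMP  NZCV=1010
5: ✓ MOVCS  r2←0xb4
6: ✓ MOVLT  r0←0x9e
7: ✓ SUBCS  r3←0x53
8: ✓ CMP  NZCV=0010
9: ✓ ADDCS  r3←0xe5
10: ✓ MOVCS  r3←0x94

EXEC = [1,3,5,6,7,9,10]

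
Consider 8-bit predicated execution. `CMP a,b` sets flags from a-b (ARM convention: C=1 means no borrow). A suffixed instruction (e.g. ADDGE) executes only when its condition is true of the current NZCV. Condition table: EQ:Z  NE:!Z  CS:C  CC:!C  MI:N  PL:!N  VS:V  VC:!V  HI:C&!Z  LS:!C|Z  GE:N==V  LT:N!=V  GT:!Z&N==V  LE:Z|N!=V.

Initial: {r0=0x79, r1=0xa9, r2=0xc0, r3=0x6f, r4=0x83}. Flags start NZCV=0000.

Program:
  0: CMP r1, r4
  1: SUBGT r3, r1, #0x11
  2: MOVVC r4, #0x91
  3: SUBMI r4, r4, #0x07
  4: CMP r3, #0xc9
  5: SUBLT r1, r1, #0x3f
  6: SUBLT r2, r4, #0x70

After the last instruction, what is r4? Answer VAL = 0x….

[0] flags=0010 → (cmp)
[1] flags=0010 GT?T → r3=0x98
[2] flags=0010 VC?T → r4=0x91
[3] flags=0010 MI?F → skip
[4] flags=1000 → (cmp)
[5] flags=1000 LT?T → r1=0x6a
[6] flags=1000 LT?T → r2=0x21

VAL = 0x91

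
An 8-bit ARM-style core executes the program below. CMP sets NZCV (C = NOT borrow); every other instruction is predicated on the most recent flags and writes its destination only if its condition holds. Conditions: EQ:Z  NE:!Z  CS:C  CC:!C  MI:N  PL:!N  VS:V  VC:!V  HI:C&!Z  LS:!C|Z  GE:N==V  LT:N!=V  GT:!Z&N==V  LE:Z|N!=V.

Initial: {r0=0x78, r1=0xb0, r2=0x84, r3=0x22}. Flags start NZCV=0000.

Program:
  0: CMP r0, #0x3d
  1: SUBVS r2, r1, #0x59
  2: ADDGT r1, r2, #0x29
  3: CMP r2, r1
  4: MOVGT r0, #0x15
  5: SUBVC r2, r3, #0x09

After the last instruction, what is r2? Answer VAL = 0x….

VAL = 0x19

[0] flags=0010 → (cmp)
[1] flags=0010 VS?F → skip
[2] flags=0010 GT?T → r1=0xad
[3] flags=1000 → (cmp)
[4] flags=1000 GT?F → skip
[5] flags=1000 VC?T → r2=0x19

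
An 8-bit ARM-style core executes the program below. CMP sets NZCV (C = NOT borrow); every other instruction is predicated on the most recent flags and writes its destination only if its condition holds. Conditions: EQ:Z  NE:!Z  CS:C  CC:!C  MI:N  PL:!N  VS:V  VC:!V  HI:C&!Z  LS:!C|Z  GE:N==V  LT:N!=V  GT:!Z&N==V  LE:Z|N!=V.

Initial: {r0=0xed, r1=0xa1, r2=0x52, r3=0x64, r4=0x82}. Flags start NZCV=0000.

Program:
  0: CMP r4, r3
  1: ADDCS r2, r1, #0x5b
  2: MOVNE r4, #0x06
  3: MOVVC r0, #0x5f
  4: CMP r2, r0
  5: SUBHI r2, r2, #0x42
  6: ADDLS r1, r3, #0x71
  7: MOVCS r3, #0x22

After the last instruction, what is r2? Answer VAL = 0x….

VAL = 0xba

0: ✓ CMP  NZCV=0011
1: ✓ ADDCS  r2←0xfc
2: ✓ MOVNE  r4←0x06
3: · MOVVC
4: ✓ CMP  NZCV=0010
5: ✓ SUBHI  r2←0xba
6: · ADDLS
7: ✓ MOVCS  r3←0x22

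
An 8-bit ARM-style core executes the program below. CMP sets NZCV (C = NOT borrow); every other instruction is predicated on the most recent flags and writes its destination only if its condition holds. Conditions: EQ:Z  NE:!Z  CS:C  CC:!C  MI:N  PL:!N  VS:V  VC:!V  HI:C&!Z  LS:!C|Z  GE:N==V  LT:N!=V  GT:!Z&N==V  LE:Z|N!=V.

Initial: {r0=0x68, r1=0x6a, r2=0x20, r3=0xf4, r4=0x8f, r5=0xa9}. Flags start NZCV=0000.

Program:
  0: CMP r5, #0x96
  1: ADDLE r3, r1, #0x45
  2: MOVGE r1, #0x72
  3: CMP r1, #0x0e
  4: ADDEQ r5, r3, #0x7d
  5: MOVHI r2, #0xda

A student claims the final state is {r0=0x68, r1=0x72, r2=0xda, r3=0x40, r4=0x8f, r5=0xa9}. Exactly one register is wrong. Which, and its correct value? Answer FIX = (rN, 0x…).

[0] flags=0010 → (cmp)
[1] flags=0010 LE?F → skip
[2] flags=0010 GE?T → r1=0x72
[3] flags=0010 → (cmp)
[4] flags=0010 EQ?F → skip
[5] flags=0010 HI?T → r2=0xda

FIX = (r3, 0xf4)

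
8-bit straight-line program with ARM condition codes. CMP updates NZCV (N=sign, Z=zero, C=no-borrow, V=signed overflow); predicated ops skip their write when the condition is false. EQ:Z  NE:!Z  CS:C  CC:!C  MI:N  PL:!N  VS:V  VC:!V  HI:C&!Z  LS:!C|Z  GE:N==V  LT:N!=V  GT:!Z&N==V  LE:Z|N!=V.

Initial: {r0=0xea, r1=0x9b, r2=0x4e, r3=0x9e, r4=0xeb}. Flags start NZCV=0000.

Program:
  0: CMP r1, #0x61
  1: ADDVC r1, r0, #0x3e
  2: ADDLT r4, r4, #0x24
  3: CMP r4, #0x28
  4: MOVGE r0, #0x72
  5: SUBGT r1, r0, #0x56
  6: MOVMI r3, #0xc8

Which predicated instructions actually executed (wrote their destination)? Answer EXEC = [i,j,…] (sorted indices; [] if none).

EXEC = [2,6]

0: ✓ CMP  NZCV=0011
1: · ADDVC
2: ✓ ADDLT  r4←0x0f
3: ✓ CMP  NZCV=1000
4: · MOVGE
5: · SUBGT
6: ✓ MOVMI  r3←0xc8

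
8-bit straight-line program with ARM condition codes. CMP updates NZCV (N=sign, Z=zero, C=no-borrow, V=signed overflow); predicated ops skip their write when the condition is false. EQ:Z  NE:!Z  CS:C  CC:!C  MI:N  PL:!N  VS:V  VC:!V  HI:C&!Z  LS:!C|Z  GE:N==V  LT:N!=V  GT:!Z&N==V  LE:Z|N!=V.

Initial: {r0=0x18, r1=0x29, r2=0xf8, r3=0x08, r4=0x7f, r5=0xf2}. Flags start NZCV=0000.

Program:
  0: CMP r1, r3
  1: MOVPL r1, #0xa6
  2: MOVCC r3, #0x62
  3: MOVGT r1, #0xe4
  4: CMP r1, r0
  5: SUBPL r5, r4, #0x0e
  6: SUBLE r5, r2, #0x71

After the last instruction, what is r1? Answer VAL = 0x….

VAL = 0xe4

[0] flags=0010 → (cmp)
[1] flags=0010 PL?T → r1=0xa6
[2] flags=0010 CC?F → skip
[3] flags=0010 GT?T → r1=0xe4
[4] flags=1010 → (cmp)
[5] flags=1010 PL?F → skip
[6] flags=1010 LE?T → r5=0x87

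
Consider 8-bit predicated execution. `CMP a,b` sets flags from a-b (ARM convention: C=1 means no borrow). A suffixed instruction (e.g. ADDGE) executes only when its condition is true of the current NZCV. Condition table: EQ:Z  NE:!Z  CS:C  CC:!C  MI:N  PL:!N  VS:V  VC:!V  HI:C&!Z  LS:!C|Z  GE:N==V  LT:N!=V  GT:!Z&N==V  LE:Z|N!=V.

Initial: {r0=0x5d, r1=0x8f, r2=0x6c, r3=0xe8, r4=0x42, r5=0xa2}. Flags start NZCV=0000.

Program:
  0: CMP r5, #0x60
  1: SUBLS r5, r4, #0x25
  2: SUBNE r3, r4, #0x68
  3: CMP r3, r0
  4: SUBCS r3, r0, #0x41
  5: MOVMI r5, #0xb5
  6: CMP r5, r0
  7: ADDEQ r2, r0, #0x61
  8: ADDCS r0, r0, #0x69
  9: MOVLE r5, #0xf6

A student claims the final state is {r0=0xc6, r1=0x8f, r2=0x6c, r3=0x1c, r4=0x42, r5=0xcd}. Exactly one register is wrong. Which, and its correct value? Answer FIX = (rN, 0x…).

[0] flags=0011 → (cmp)
[1] flags=0011 LS?F → skip
[2] flags=0011 NE?T → r3=0xda
[3] flags=0011 → (cmp)
[4] flags=0011 CS?T → r3=0x1c
[5] flags=0011 MI?F → skip
[6] flags=0011 → (cmp)
[7] flags=0011 EQ?F → skip
[8] flags=0011 CS?T → r0=0xc6
[9] flags=0011 LE?T → r5=0xf6

FIX = (r5, 0xf6)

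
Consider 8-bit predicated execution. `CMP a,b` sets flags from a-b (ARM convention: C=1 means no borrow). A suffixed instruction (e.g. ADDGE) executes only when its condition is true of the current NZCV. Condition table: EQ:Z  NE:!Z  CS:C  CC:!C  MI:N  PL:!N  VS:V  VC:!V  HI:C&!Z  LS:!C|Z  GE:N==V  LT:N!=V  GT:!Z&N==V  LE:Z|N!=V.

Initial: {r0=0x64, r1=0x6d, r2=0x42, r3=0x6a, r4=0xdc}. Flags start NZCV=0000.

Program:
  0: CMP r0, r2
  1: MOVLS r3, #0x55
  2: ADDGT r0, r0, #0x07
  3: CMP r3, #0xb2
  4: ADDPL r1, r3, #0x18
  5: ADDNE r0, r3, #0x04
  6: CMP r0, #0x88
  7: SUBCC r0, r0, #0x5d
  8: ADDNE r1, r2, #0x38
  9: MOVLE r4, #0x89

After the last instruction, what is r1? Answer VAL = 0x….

[0] flags=0010 → (cmp)
[1] flags=0010 LS?F → skip
[2] flags=0010 GT?T → r0=0x6b
[3] flags=1001 → (cmp)
[4] flags=1001 PL?F → skip
[5] flags=1001 NE?T → r0=0x6e
[6] flags=1001 → (cmp)
[7] flags=1001 CC?T → r0=0x11
[8] flags=1001 NE?T → r1=0x7a
[9] flags=1001 LE?F → skip

VAL = 0x7a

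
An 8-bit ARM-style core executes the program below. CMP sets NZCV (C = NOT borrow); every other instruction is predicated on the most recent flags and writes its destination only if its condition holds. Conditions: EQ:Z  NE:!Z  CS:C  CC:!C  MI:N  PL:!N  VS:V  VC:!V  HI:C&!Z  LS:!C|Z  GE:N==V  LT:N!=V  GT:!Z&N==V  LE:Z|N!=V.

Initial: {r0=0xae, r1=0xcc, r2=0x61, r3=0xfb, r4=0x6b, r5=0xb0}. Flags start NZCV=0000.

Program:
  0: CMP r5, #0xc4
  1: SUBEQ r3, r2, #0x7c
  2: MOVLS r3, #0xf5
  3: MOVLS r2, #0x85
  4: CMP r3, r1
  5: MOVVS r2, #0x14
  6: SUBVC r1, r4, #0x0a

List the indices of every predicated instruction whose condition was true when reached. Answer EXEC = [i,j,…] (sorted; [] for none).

EXEC = [2,3,6]

[0] flags=1000 → (cmp)
[1] flags=1000 EQ?F → skip
[2] flags=1000 LS?T → r3=0xf5
[3] flags=1000 LS?T → r2=0x85
[4] flags=0010 → (cmp)
[5] flags=0010 VS?F → skip
[6] flags=0010 VC?T → r1=0x61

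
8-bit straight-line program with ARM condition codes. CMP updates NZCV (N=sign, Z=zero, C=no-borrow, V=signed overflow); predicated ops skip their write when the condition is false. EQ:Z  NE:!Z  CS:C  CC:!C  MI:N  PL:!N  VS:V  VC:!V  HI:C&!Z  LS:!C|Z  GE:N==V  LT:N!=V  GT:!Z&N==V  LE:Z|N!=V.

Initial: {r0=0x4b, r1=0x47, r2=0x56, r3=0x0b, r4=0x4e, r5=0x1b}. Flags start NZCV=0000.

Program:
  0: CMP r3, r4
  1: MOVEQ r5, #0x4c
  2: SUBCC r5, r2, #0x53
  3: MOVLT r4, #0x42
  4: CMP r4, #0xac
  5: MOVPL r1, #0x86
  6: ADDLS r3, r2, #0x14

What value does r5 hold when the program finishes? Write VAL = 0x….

VAL = 0x03

0: ✓ CMP  NZCV=1000
1: · MOVEQ
2: ✓ SUBCC  r5←0x03
3: ✓ MOVLT  r4←0x42
4: ✓ CMP  NZCV=1001
5: · MOVPL
6: ✓ ADDLS  r3←0x6a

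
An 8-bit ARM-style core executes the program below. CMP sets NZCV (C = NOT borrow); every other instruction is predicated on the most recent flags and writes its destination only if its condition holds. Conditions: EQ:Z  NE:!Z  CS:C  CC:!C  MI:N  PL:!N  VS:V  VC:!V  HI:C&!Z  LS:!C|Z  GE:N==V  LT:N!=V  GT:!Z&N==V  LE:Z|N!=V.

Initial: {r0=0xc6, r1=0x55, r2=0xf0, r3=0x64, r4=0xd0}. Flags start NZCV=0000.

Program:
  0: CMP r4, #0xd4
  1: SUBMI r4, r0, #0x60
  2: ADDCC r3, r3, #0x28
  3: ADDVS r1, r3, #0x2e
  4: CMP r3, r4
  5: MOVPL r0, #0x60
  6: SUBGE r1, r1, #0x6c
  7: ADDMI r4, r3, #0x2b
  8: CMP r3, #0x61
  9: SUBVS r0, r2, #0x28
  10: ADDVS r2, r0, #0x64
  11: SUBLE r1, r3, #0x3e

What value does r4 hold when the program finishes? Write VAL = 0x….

0: ✓ CMP  NZCV=1000
1: ✓ SUBMI  r4←0x66
2: ✓ ADDCC  r3←0x8c
3: · ADDVS
4: ✓ CMP  NZCV=0011
5: ✓ MOVPL  r0←0x60
6: · SUBGE
7: · ADDMI
8: ✓ CMP  NZCV=0011
9: ✓ SUBVS  r0←0xc8
10: ✓ ADDVS  r2←0x2c
11: ✓ SUBLE  r1←0x4e

VAL = 0x66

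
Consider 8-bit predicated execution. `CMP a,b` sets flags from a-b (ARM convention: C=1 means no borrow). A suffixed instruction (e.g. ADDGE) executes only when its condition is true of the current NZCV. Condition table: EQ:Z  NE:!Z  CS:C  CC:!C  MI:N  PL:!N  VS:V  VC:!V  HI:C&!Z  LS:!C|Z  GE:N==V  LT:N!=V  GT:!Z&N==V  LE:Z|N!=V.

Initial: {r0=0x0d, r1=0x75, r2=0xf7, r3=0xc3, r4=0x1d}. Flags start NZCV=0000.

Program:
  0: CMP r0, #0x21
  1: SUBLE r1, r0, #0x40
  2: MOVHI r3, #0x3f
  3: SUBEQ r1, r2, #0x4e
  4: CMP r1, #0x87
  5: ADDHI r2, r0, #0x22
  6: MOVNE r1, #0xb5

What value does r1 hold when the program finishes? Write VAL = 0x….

VAL = 0xb5

[0] flags=1000 → (cmp)
[1] flags=1000 LE?T → r1=0xcd
[2] flags=1000 HI?F → skip
[3] flags=1000 EQ?F → skip
[4] flags=0010 → (cmp)
[5] flags=0010 HI?T → r2=0x2f
[6] flags=0010 NE?T → r1=0xb5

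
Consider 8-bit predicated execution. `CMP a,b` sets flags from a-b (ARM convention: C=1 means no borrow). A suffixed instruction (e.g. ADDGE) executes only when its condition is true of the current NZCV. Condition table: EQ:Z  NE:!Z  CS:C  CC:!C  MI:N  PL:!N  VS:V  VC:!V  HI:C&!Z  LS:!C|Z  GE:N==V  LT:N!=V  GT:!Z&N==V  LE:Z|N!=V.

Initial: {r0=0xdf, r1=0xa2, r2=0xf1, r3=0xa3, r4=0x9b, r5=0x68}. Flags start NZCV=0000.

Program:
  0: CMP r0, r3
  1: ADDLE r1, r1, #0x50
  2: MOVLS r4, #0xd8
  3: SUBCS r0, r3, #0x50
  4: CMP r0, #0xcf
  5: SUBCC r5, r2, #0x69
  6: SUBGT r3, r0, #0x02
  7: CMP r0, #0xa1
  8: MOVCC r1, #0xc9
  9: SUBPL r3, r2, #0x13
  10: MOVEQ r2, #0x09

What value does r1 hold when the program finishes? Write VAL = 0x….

VAL = 0xc9

[0] flags=0010 → (cmp)
[1] flags=0010 LE?F → skip
[2] flags=0010 LS?F → skip
[3] flags=0010 CS?T → r0=0x53
[4] flags=1001 → (cmp)
[5] flags=1001 CC?T → r5=0x88
[6] flags=1001 GT?T → r3=0x51
[7] flags=1001 → (cmp)
[8] flags=1001 CC?T → r1=0xc9
[9] flags=1001 PL?F → skip
[10] flags=1001 EQ?F → skip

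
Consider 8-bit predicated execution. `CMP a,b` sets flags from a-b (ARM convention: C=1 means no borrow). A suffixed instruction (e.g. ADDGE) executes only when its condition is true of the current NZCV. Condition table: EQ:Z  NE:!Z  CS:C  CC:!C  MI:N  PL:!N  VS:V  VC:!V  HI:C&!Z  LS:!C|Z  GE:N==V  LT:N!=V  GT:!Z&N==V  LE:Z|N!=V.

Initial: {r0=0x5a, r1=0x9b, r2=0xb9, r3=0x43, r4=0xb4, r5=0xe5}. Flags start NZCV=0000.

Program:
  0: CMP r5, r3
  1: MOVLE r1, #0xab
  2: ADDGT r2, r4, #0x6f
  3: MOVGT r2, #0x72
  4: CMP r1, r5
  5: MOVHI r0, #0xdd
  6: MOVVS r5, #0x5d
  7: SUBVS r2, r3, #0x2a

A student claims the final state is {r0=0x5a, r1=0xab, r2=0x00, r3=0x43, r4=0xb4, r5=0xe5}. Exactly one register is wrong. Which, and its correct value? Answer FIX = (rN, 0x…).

[0] flags=1010 → (cmp)
[1] flags=1010 LE?T → r1=0xab
[2] flags=1010 GT?F → skip
[3] flags=1010 GT?F → skip
[4] flags=1000 → (cmp)
[5] flags=1000 HI?F → skip
[6] flags=1000 VS?F → skip
[7] flags=1000 VS?F → skip

FIX = (r2, 0xb9)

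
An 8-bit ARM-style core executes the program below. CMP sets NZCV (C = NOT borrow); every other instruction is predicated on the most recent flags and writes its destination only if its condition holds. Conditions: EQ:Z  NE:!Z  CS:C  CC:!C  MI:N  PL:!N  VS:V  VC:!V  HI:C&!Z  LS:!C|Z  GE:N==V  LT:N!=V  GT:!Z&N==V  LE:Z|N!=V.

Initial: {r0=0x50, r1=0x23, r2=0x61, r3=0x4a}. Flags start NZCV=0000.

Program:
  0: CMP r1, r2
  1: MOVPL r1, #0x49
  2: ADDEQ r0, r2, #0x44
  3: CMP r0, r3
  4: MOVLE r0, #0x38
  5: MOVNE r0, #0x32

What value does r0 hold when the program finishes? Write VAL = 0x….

VAL = 0x32

[0] flags=1000 → (cmp)
[1] flags=1000 PL?F → skip
[2] flags=1000 EQ?F → skip
[3] flags=0010 → (cmp)
[4] flags=0010 LE?F → skip
[5] flags=0010 NE?T → r0=0x32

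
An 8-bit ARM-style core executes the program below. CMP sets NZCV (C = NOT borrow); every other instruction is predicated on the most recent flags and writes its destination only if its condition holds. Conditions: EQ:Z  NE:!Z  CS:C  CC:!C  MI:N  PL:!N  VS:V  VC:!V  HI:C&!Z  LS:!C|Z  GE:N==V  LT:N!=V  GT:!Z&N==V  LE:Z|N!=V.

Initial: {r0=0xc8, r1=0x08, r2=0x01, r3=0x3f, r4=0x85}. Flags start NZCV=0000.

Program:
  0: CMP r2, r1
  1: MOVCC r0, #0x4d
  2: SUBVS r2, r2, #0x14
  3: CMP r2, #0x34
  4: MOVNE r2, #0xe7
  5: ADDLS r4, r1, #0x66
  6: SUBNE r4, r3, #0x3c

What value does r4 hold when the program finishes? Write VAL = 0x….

[0] flags=1000 → (cmp)
[1] flags=1000 CC?T → r0=0x4d
[2] flags=1000 VS?F → skip
[3] flags=1000 → (cmp)
[4] flags=1000 NE?T → r2=0xe7
[5] flags=1000 LS?T → r4=0x6e
[6] flags=1000 NE?T → r4=0x03

VAL = 0x03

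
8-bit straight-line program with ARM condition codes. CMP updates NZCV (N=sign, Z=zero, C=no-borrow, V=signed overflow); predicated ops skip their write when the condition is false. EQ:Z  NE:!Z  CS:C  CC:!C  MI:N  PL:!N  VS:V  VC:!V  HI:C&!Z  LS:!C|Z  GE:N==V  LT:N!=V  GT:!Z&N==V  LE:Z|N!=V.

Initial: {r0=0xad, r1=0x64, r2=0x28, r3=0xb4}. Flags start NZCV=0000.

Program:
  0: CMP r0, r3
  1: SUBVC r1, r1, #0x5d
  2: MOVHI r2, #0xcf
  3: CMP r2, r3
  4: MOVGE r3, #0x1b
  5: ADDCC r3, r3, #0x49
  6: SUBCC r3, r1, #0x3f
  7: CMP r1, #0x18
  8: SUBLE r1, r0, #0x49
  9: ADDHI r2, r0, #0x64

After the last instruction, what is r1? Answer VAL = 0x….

0: ✓ CMP  NZCV=1000
1: ✓ SUBVC  r1←0x07
2: · MOVHI
3: ✓ CMP  NZCV=0000
4: ✓ MOVGE  r3←0x1b
5: ✓ ADDCC  r3←0x64
6: ✓ SUBCC  r3←0xc8
7: ✓ CMP  NZCV=1000
8: ✓ SUBLE  r1←0x64
9: · ADDHI

VAL = 0x64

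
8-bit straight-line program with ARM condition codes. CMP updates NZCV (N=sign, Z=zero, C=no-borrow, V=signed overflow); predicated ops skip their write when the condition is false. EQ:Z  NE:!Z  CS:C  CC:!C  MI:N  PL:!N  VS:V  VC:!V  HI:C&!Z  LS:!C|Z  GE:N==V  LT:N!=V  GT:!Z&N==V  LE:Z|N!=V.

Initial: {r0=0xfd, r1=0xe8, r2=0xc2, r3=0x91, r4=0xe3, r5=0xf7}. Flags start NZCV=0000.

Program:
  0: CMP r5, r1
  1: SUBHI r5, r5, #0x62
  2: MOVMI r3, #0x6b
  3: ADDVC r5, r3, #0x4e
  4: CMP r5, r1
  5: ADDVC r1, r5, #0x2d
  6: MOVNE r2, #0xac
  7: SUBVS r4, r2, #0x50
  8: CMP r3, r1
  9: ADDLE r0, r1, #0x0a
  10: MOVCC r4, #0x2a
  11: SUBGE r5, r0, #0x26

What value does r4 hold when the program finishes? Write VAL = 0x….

VAL = 0xe3

[0] flags=0010 → (cmp)
[1] flags=0010 HI?T → r5=0x95
[2] flags=0010 MI?F → skip
[3] flags=0010 VC?T → r5=0xdf
[4] flags=1000 → (cmp)
[5] flags=1000 VC?T → r1=0x0c
[6] flags=1000 NE?T → r2=0xac
[7] flags=1000 VS?F → skip
[8] flags=1010 → (cmp)
[9] flags=1010 LE?T → r0=0x16
[10] flags=1010 CC?F → skip
[11] flags=1010 GE?F → skip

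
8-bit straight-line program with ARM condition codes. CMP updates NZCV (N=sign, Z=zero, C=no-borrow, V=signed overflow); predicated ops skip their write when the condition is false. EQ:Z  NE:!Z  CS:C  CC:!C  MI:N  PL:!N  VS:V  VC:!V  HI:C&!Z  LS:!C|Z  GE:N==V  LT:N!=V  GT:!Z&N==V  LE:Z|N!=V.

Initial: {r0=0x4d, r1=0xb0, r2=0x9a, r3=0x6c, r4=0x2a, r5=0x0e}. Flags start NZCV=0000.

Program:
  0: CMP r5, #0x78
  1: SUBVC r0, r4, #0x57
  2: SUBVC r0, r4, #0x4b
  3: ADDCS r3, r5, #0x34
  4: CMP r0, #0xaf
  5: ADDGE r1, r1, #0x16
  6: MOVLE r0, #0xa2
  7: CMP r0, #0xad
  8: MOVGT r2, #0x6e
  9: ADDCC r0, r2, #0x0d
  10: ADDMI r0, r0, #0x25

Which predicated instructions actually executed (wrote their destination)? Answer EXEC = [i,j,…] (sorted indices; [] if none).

0: ✓ CMP  NZCV=1000
1: ✓ SUBVC  r0←0xd3
2: ✓ SUBVC  r0←0xdf
3: · ADDCS
4: ✓ CMP  NZCV=0010
5: ✓ ADDGE  r1←0xc6
6: · MOVLE
7: ✓ CMP  NZCV=0010
8: ✓ MOVGT  r2←0x6e
9: · ADDCC
10: · ADDMI

EXEC = [1,2,5,8]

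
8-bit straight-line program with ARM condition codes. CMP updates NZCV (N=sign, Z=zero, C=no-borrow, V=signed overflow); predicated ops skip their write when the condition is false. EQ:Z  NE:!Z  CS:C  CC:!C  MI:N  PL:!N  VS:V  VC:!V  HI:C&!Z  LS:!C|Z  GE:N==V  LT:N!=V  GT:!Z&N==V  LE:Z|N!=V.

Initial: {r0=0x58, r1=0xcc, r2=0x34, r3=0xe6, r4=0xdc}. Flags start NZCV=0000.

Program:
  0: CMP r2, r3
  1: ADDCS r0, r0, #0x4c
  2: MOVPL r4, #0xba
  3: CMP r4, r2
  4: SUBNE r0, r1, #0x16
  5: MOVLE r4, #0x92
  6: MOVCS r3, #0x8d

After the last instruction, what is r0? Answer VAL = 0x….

VAL = 0xb6

0: ✓ CMP  NZCV=0000
1: · ADDCS
2: ✓ MOVPL  r4←0xba
3: ✓ CMP  NZCV=1010
4: ✓ SUBNE  r0←0xb6
5: ✓ MOVLE  r4←0x92
6: ✓ MOVCS  r3←0x8d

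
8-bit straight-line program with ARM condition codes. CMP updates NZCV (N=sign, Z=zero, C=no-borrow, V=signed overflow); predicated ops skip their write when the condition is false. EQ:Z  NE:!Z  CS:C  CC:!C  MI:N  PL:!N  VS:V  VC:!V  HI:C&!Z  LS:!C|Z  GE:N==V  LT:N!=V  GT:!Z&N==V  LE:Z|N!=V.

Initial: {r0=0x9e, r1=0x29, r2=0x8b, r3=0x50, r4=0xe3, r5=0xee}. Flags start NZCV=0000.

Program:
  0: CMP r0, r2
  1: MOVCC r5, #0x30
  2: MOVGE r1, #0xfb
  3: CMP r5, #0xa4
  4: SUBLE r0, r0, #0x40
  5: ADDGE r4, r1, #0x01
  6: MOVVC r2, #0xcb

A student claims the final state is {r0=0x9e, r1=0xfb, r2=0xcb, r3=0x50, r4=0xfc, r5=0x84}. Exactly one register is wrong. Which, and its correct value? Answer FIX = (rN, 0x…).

[0] flags=0010 → (cmp)
[1] flags=0010 CC?F → skip
[2] flags=0010 GE?T → r1=0xfb
[3] flags=0010 → (cmp)
[4] flags=0010 LE?F → skip
[5] flags=0010 GE?T → r4=0xfc
[6] flags=0010 VC?T → r2=0xcb

FIX = (r5, 0xee)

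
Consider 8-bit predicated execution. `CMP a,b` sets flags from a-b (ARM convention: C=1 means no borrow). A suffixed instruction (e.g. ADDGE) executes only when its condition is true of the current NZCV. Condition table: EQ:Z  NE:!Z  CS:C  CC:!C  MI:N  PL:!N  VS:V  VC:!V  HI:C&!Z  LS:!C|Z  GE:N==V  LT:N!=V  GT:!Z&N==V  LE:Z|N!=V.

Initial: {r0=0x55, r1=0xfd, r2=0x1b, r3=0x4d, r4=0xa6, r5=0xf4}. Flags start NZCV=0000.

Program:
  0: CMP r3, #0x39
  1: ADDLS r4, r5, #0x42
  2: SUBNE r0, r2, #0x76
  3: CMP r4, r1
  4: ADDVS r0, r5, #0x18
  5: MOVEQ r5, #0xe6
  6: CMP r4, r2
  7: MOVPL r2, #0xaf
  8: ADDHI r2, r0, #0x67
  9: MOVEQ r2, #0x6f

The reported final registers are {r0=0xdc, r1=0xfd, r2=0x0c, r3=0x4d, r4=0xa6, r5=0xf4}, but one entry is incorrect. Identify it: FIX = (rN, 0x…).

[0] flags=0010 → (cmp)
[1] flags=0010 LS?F → skip
[2] flags=0010 NE?T → r0=0xa5
[3] flags=1000 → (cmp)
[4] flags=1000 VS?F → skip
[5] flags=1000 EQ?F → skip
[6] flags=1010 → (cmp)
[7] flags=1010 PL?F → skip
[8] flags=1010 HI?T → r2=0x0c
[9] flags=1010 EQ?F → skip

FIX = (r0, 0xa5)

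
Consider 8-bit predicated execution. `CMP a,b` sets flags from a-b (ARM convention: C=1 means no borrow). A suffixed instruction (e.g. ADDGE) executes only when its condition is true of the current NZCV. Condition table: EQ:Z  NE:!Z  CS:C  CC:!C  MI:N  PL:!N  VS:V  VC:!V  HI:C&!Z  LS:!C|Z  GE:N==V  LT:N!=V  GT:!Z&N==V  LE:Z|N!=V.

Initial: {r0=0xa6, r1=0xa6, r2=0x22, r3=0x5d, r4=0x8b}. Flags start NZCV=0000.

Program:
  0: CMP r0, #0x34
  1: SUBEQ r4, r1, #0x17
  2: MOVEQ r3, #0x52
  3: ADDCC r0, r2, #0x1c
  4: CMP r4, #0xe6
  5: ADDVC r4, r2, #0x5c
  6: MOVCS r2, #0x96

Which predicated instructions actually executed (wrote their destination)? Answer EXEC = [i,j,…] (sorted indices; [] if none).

0: ✓ CMP  NZCV=0011
1: · SUBEQ
2: · MOVEQ
3: · ADDCC
4: ✓ CMP  NZCV=1000
5: ✓ ADDVC  r4←0x7e
6: · MOVCS

EXEC = [5]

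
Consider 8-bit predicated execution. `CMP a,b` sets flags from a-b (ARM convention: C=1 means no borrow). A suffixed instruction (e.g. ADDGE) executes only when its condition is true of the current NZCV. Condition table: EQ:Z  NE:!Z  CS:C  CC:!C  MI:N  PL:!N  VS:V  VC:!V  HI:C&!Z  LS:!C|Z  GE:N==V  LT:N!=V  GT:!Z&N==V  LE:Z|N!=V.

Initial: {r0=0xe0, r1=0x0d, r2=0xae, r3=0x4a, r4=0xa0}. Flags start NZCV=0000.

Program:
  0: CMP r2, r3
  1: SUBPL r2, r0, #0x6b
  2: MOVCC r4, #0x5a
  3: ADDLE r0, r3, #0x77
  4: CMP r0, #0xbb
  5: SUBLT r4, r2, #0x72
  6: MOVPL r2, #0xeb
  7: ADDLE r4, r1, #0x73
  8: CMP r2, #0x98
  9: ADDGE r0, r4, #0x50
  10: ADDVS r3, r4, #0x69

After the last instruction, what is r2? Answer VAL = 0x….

[0] flags=0011 → (cmp)
[1] flags=0011 PL?T → r2=0x75
[2] flags=0011 CC?F → skip
[3] flags=0011 LE?T → r0=0xc1
[4] flags=0010 → (cmp)
[5] flags=0010 LT?F → skip
[6] flags=0010 PL?T → r2=0xeb
[7] flags=0010 LE?F → skip
[8] flags=0010 → (cmp)
[9] flags=0010 GE?T → r0=0xf0
[10] flags=0010 VS?F → skip

VAL = 0xeb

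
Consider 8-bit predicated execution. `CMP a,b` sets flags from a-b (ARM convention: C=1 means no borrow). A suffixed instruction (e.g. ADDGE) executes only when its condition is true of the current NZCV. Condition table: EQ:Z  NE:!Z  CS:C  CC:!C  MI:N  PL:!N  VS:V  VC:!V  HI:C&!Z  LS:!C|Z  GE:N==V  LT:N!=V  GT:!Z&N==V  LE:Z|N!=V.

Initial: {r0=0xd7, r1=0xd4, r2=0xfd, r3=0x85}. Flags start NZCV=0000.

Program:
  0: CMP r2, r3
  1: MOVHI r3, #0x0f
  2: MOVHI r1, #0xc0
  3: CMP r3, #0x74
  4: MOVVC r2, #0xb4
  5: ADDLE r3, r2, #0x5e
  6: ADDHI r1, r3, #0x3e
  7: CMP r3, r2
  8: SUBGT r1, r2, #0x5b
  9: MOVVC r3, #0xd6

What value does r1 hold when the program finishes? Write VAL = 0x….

0: ✓ CMP  NZCV=0010
1: ✓ MOVHI  r3←0x0f
2: ✓ MOVHI  r1←0xc0
3: ✓ CMP  NZCV=1000
4: ✓ MOVVC  r2←0xb4
5: ✓ ADDLE  r3←0x12
6: · ADDHI
7: ✓ CMP  NZCV=0000
8: ✓ SUBGT  r1←0x59
9: ✓ MOVVC  r3←0xd6

VAL = 0x59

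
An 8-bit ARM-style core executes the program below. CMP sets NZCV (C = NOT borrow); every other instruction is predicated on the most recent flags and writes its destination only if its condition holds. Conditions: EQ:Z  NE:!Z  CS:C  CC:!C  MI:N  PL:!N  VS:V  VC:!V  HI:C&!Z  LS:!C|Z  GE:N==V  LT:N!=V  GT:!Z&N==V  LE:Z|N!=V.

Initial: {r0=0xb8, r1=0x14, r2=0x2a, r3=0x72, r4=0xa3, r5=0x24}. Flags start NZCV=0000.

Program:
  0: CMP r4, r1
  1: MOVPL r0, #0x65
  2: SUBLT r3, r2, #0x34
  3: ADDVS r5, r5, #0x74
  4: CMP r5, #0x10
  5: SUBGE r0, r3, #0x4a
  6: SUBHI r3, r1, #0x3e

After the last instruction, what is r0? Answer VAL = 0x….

VAL = 0xac

0: ✓ CMP  NZCV=1010
1: · MOVPL
2: ✓ SUBLT  r3←0xf6
3: · ADDVS
4: ✓ CMP  NZCV=0010
5: ✓ SUBGE  r0←0xac
6: ✓ SUBHI  r3←0xd6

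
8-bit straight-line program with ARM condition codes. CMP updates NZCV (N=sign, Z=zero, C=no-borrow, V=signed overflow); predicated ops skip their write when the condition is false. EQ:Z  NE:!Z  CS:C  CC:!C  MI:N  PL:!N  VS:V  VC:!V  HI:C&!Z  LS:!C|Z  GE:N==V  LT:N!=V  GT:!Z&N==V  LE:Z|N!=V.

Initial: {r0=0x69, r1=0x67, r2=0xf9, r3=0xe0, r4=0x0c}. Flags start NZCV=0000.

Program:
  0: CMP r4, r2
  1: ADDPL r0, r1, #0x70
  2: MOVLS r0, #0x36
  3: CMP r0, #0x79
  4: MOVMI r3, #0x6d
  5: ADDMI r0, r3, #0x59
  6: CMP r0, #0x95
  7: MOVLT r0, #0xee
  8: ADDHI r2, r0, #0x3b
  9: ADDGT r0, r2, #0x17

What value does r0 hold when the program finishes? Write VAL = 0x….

0: ✓ CMP  NZCV=0000
1: ✓ ADDPL  r0←0xd7
2: ✓ MOVLS  r0←0x36
3: ✓ CMP  NZCV=1000
4: ✓ MOVMI  r3←0x6d
5: ✓ ADDMI  r0←0xc6
6: ✓ CMP  NZCV=0010
7: · MOVLT
8: ✓ ADDHI  r2←0x01
9: ✓ ADDGT  r0←0x18

VAL = 0x18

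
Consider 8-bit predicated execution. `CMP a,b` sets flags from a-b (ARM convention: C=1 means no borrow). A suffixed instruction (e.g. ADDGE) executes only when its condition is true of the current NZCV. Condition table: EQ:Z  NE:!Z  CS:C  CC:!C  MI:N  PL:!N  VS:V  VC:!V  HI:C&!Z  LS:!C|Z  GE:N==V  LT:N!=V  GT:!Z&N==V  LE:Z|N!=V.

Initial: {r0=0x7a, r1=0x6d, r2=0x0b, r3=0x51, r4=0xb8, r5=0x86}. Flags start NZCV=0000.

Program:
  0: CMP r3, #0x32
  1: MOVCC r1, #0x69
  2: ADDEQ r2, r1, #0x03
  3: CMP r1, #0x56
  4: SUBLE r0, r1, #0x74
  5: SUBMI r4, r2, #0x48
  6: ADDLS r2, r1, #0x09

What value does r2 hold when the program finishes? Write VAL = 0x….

0: ✓ CMP  NZCV=0010
1: · MOVCC
2: · ADDEQ
3: ✓ CMP  NZCV=0010
4: · SUBLE
5: · SUBMI
6: · ADDLS

VAL = 0x0b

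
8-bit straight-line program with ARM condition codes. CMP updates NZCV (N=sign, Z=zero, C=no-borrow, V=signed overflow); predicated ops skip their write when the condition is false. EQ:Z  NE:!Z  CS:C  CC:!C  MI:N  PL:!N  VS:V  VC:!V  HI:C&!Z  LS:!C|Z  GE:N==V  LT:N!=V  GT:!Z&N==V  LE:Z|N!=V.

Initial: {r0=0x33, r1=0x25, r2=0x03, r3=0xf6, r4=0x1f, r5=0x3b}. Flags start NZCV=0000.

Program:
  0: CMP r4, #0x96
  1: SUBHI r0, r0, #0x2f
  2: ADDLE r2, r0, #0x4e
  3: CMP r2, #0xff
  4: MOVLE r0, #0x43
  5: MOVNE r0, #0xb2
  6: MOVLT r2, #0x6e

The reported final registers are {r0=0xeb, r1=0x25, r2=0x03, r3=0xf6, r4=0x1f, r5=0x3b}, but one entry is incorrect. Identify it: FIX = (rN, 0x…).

[0] flags=1001 → (cmp)
[1] flags=1001 HI?F → skip
[2] flags=1001 LE?F → skip
[3] flags=0000 → (cmp)
[4] flags=0000 LE?F → skip
[5] flags=0000 NE?T → r0=0xb2
[6] flags=0000 LT?F → skip

FIX = (r0, 0xb2)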